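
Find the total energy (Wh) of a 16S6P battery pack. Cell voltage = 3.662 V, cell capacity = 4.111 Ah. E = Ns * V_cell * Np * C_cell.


E = Ns * Vcell * Np * Ccell = 16 * 3.662 * 6 * 4.111 = 1445 Wh

1445 Wh


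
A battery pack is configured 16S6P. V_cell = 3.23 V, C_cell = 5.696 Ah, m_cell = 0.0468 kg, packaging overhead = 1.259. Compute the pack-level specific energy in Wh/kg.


Step 1: V_pack = 16 * 3.23 = 51.68 V
Step 2: C_pack = 6 * 5.696 = 34.176 Ah
Step 3: E_pack = V_pack * C_pack = 51.68 * 34.176 = 1766.2 Wh
Step 4: m_pack = 16 * 6 * 0.0468 * 1.259 = 5.6564 kg
Step 5: ED = E_pack / m_pack = 1766.2 / 5.6564 = 312.2 Wh/kg

312.2 Wh/kg


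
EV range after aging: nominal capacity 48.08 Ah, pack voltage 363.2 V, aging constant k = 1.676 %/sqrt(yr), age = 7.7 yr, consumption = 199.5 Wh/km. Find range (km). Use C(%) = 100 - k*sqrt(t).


Step 1: capacity retention = 100 - 1.676 * sqrt(7.7) = 100 - 1.676 * 2.7749 = 95.349%
Step 2: C_now = 48.08 * 95.349/100 = 45.844 Ah
Step 3: E_pack = V * C_now = 363.2 * 45.844 = 16651 Wh
Step 4: range = E_pack / consumption = 16651 / 199.5 = 83.46 km

83.46 km


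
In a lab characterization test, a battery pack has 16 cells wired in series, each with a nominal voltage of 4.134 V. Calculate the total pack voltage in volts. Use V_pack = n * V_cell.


Series voltages add: 16 * 4.134 V = 66.144 V

66.144 V


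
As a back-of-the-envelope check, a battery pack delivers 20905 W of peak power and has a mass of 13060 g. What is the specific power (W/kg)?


Convert: m = 13060 g = 13.06 kg
Specific power = 20905 W / 13.06 kg = 1601 W/kg

1601 W/kg


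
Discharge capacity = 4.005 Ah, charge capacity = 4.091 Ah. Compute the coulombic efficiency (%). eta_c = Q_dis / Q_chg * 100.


Coulombic efficiency = 4.005/4.091 * 100% = 97.90%

97.90%


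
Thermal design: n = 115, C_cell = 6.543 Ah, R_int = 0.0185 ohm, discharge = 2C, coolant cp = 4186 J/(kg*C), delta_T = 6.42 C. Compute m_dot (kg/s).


Step 1: I = 2 * 6.543 = 13.086 A
Step 2: Q_cell = I^2 * R = 13.086^2 * 0.0185 = 3.168 W
Step 3: Q_total = 115 * 3.168 = 364.32 W
Step 4: m_dot = Q_total / (cp * dT) = 364.32 / (4186 * 6.42) = 0.01356 kg/s

0.01356 kg/s


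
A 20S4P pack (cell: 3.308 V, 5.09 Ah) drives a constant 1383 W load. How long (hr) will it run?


Step 1: E_pack = Ns * V_cell * Np * C_cell = 20 * 3.308 * 4 * 5.09 = 1347 Wh
Step 2: t = E_pack / P = 1347 / 1383 = 0.9740 hr

0.9740 hr


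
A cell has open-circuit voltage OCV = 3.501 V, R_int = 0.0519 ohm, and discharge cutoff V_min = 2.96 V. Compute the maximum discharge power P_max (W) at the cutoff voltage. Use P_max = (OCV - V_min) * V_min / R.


dV = OCV - V_min = 0.541 V (so I_max = dV / R)
P_max = dV * V_min / R = 0.541 * 2.96 / 0.0519 = 30.85 W

30.85 W


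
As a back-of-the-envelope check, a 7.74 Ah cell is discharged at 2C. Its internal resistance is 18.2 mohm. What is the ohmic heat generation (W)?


Convert: R = 18.2 mohm = 0.0182 ohm
Step 1: I = C_rate * capacity = 2 * 7.74 = 15.48 A
Step 2: Q = I^2 * R = 15.48^2 * 0.0182 = 239.63 * 0.0182 = 4.361 W

4.361 W


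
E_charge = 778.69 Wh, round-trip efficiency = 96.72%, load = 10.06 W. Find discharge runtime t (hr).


Step 1: E_discharge = eta/100 * E_charge = 96.72/100 * 778.69 = 753.15 Wh
Step 2: t = E_discharge / P = 753.15 / 10.06 = 74.87 hr

74.87 hr


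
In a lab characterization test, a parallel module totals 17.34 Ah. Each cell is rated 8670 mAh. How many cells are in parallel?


Convert: C_cell = 8670 mAh = 8.67 Ah
n = C_total / C_cell = 17.34 / 8.67 = 2

2


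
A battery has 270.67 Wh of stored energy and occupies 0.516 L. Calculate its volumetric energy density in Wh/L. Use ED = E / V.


ED = E / V = 270.67 / 0.516 = 524.6 Wh/L

524.6 Wh/L


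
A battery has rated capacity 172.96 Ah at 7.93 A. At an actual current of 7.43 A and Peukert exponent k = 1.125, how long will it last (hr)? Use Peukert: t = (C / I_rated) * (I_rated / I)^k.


Step 1: t_rated = C / I_rated = 172.96 / 7.93 = 21.811 hr
Step 2: ratio = 7.93 / 7.43 = 1.0673
Step 3: ratio^k = 1.0673^1.125 = 1.076
Step 4: t = t_rated * ratio^k = 21.811 * 1.076 = 23.47 hr

23.47 hr


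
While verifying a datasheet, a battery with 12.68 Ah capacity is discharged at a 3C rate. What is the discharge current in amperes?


I = C_rate * capacity = 3 * 12.68 = 38.04 A

38.04 A


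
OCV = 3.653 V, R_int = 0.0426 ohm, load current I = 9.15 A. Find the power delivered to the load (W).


Step 1: V_terminal = OCV - I*R = 3.653 - 9.15 * 0.0426 = 3.2632 V
Step 2: P_out = V_terminal * I = 3.2632 * 9.15 = 29.86 W

29.86 W


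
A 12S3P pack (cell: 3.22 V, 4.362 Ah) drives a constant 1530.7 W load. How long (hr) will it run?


Step 1: E_pack = Ns * V_cell * Np * C_cell = 12 * 3.22 * 3 * 4.362 = 505.64 Wh
Step 2: t = E_pack / P = 505.64 / 1530.7 = 0.3303 hr

0.3303 hr


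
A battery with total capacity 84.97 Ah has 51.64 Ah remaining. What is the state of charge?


SOC% = 51.64 / 84.97 * 100 = 60.77%

60.77%


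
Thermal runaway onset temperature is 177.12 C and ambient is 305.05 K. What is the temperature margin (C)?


Convert: T_ambient = 305.05 K = 31.9 C
margin = 177.12 - 31.9 = 145.22 C

145.22 C


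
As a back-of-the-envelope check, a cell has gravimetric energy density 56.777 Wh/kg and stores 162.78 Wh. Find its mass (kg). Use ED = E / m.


m = E / ED = 162.78 / 56.777 = 2.867 kg

2.867 kg


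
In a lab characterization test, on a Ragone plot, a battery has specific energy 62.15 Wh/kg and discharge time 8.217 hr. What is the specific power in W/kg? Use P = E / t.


P_specific = E / t = 62.15 / 8.217 = 7.564 W/kg

7.564 W/kg


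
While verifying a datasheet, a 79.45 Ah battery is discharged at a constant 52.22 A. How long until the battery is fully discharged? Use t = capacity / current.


Runtime = 79.45 Ah / 52.22 A = 1.521 hr

1.521 hr


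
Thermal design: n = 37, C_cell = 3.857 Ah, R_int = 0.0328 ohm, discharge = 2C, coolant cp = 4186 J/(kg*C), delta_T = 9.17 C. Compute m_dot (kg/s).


Step 1: I = 2 * 3.857 = 7.714 A
Step 2: Q_cell = I^2 * R = 7.714^2 * 0.0328 = 1.9518 W
Step 3: Q_total = 37 * 1.9518 = 72.217 W
Step 4: m_dot = Q_total / (cp * dT) = 72.217 / (4186 * 9.17) = 0.001881 kg/s

0.001881 kg/s


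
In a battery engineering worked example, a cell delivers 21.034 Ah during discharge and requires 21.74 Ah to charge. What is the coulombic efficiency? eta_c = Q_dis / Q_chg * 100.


Coulombic efficiency = 21.034/21.74 * 100% = 96.75%

96.75%


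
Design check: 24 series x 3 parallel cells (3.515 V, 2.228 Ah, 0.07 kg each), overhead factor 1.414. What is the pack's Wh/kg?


Step 1: V_pack = 24 * 3.515 = 84.36 V
Step 2: C_pack = 3 * 2.228 = 6.684 Ah
Step 3: E_pack = V_pack * C_pack = 84.36 * 6.684 = 563.86 Wh
Step 4: m_pack = 24 * 3 * 0.07 * 1.414 = 7.1266 kg
Step 5: ED = E_pack / m_pack = 563.86 / 7.1266 = 79.12 Wh/kg

79.12 Wh/kg


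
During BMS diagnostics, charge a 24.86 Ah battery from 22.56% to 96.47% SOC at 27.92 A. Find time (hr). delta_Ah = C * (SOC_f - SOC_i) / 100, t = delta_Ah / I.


delta_Ah = 24.86 * (96.47 - 22.56) / 100 = 18.374 Ah
t = delta_Ah / I = 18.374 / 27.92 = 0.6581 hr

0.6581 hr


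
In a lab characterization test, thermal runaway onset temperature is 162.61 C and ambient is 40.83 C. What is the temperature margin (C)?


margin = T_onset - T_ambient = 162.61 - 40.83 = 121.78 C

121.78 C


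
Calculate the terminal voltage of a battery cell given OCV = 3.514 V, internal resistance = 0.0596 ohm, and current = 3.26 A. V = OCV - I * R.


IR drop = 3.26 * 0.0596 = 0.1943 V
V = 3.514 - 0.1943 = 3.320 V

3.320 V


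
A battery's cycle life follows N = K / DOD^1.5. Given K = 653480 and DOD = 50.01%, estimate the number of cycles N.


Step 1: DOD^1.5 = 50.01^1.5 = 353.66
Step 2: N = 653480 / 353.66 = 1848 cycles

1848 cycles


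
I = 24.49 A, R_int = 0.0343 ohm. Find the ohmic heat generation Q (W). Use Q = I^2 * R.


Q = I^2 * R = 24.49^2 * 0.0343 = 20.57 W

20.57 W


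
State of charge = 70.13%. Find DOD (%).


Complement of SOC: DOD = 100% - 70.13% = 29.87%

29.87%


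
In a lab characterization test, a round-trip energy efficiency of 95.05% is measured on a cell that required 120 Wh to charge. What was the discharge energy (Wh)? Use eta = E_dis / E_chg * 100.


E_dis = eta/100 * E_chg = 95.05/100 * 120 = 114.1 Wh

114.1 Wh


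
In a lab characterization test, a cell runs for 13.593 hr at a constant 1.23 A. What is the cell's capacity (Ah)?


C = I * t = 1.23 * 13.593 = 16.72 Ah

16.72 Ah


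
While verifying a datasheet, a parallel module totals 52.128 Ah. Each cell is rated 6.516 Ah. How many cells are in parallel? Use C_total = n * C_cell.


n = C_total / C_cell = 52.128 / 6.516 = 8

8


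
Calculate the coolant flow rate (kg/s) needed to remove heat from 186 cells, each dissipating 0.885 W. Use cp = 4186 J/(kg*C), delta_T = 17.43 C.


Q_total = 186 * 0.885 = 164.61 W
m_dot = Q_total / (cp * dT) = 164.61 / (4186 * 17.43) = 0.002256 kg/s

0.002256 kg/s


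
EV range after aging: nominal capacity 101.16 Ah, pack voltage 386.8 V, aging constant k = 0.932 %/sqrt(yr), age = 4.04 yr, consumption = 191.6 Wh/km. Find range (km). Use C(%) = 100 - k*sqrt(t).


Step 1: capacity retention = 100 - 0.932 * sqrt(4.04) = 100 - 0.932 * 2.01 = 98.127%
Step 2: C_now = 101.16 * 98.127/100 = 99.265 Ah
Step 3: E_pack = V * C_now = 386.8 * 99.265 = 38396 Wh
Step 4: range = E_pack / consumption = 38396 / 191.6 = 200.4 km

200.4 km


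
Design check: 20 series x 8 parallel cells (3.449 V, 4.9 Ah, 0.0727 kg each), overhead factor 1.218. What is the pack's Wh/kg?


Step 1: V_pack = 20 * 3.449 = 68.98 V
Step 2: C_pack = 8 * 4.9 = 39.2 Ah
Step 3: E_pack = V_pack * C_pack = 68.98 * 39.2 = 2704 Wh
Step 4: m_pack = 20 * 8 * 0.0727 * 1.218 = 14.168 kg
Step 5: ED = E_pack / m_pack = 2704 / 14.168 = 190.9 Wh/kg

190.9 Wh/kg


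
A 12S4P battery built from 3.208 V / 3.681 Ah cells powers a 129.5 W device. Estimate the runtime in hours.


Step 1: E_pack = Ns * V_cell * Np * C_cell = 12 * 3.208 * 4 * 3.681 = 566.82 Wh
Step 2: t = E_pack / P = 566.82 / 129.5 = 4.377 hr

4.377 hr


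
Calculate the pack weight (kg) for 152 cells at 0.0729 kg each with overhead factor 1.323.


m_pack = n * m_cell * overhead = 152 * 0.0729 * 1.323 = 14.66 kg

14.66 kg


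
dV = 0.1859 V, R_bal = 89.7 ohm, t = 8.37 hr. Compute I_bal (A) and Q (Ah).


I_bal = dV / R = 0.1859 / 89.7 = 0.0020725 A
Q = I_bal * t = 0.0020725 * 8.37 = 0.01735 Ah

I=0.0020725 A, Q=0.01735 Ah


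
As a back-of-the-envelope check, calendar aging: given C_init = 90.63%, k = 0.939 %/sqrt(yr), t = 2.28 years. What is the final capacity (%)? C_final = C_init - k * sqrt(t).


sqrt(t) = sqrt(2.28) = 1.51
C_final = 90.63 - 0.939 * 1.51 = 89.21%

89.21%


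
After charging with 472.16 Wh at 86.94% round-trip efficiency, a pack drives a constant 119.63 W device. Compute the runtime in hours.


Step 1: E_discharge = eta/100 * E_charge = 86.94/100 * 472.16 = 410.5 Wh
Step 2: t = E_discharge / P = 410.5 / 119.63 = 3.431 hr

3.431 hr


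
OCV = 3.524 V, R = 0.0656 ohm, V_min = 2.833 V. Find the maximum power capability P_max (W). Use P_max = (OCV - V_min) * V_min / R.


P_max = (OCV - V_min) * V_min / R = (3.524 - 2.833) * 2.833 / 0.0656 = 0.691 * 2.833 / 0.0656 = 29.84 W

29.84 W


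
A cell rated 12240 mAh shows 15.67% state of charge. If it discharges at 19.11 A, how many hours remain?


Convert: C_total = 12240 mAh = 12.24 Ah
Step 1: remaining = SOC/100 * C_total = 15.67/100 * 12.24 = 1.918 Ah
Step 2: t = remaining / I = 1.918 / 19.11 = 0.1004 hr

0.1004 hr


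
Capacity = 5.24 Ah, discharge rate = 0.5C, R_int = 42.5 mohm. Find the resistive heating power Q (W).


Convert: R = 42.5 mohm = 0.0425 ohm
Step 1: I = C_rate * capacity = 0.5 * 5.24 = 2.62 A
Step 2: Q = I^2 * R = 2.62^2 * 0.0425 = 6.8644 * 0.0425 = 0.2917 W

0.2917 W


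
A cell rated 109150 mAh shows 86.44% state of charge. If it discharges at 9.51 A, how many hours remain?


Convert: C_total = 109150 mAh = 109.15 Ah
Step 1: remaining = SOC/100 * C_total = 86.44/100 * 109.15 = 94.349 Ah
Step 2: t = remaining / I = 94.349 / 9.51 = 9.921 hr

9.921 hr


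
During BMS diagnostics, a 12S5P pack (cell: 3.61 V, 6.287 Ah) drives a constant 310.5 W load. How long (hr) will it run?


Step 1: E_pack = Ns * V_cell * Np * C_cell = 12 * 3.61 * 5 * 6.287 = 1361.8 Wh
Step 2: t = E_pack / P = 1361.8 / 310.5 = 4.386 hr

4.386 hr


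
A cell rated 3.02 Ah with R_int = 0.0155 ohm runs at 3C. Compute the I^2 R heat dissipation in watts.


Step 1: I = C_rate * capacity = 3 * 3.02 = 9.06 A
Step 2: Q = I^2 * R = 9.06^2 * 0.0155 = 82.084 * 0.0155 = 1.272 W

1.272 W


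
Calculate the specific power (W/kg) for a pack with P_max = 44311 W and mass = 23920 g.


Convert: m = 23920 g = 23.92 kg
Specific power = 44311 W / 23.92 kg = 1852 W/kg

1852 W/kg


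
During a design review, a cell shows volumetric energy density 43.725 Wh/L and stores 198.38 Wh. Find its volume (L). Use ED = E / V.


V = E / ED = 198.38 / 43.725 = 4.537 L

4.537 L


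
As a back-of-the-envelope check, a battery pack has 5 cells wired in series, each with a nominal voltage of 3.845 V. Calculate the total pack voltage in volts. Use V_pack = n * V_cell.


V_pack = n * V_cell = 5 * 3.845 = 19.225 V

19.225 V


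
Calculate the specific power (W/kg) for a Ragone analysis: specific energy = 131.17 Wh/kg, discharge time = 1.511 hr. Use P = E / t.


Specific power = 131.17 Wh/kg / 1.511 hr = 86.81 W/kg

86.81 W/kg


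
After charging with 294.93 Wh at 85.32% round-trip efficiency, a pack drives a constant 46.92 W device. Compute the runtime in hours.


Step 1: E_discharge = eta/100 * E_charge = 85.32/100 * 294.93 = 251.63 Wh
Step 2: t = E_discharge / P = 251.63 / 46.92 = 5.363 hr

5.363 hr


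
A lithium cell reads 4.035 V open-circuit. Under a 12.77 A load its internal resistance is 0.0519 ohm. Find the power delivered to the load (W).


Step 1: V_terminal = OCV - I*R = 4.035 - 12.77 * 0.0519 = 3.3722 V
Step 2: P_out = V_terminal * I = 3.3722 * 12.77 = 43.06 W

43.06 W


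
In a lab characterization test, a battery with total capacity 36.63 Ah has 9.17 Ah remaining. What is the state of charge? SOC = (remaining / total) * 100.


SOC% = 9.17 / 36.63 * 100 = 25.03%

25.03%


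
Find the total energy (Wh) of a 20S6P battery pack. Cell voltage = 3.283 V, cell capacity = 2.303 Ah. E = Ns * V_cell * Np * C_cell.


V_pack = 20 * 3.283 = 65.66 V
C_pack = 6 * 2.303 = 13.818 Ah
E = V_pack * C_pack = 65.66 * 13.818 = 907.3 Wh

907.3 Wh


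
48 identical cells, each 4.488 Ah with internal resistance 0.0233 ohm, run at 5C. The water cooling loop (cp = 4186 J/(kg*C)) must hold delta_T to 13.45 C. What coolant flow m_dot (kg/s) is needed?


Step 1: I = 5 * 4.488 = 22.44 A
Step 2: Q_cell = I^2 * R = 22.44^2 * 0.0233 = 11.733 W
Step 3: Q_total = 48 * 11.733 = 563.18 W
Step 4: m_dot = Q_total / (cp * dT) = 563.18 / (4186 * 13.45) = 0.01000 kg/s

0.01000 kg/s


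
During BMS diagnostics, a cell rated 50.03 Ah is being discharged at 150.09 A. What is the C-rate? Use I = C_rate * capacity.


Rearranging: C_rate = 150.09 / 50.03 = 3C

3C


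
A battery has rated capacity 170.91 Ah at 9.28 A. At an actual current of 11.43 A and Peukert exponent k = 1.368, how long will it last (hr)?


t_rated = C / I_rated = 170.91 / 9.28 = 18.417 hr
(I_rated/I)^k = (0.8119)^1.368 = 0.75197
t = t_rated * (I_rated/I)^k = 18.417 * 0.75197 = 13.85 hr

13.85 hr


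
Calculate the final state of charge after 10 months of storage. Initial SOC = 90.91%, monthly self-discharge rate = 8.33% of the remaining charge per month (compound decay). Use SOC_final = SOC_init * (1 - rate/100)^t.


decay = (1 - 8.33/100)^10 = 0.41906
SOC_final = 90.91 * 0.41906 = 38.10%

38.10%


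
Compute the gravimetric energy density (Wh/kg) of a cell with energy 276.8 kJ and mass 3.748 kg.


Convert: E = 276.8 kJ = 76.889 Wh
ED = E / m = 76.889 / 3.748 = 20.51 Wh/kg

20.51 Wh/kg


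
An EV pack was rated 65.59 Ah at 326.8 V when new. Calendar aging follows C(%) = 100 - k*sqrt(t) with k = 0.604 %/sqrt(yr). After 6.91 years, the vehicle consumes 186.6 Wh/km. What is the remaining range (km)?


Step 1: capacity retention = 100 - 0.604 * sqrt(6.91) = 100 - 0.604 * 2.6287 = 98.412%
Step 2: C_now = 65.59 * 98.412/100 = 64.548 Ah
Step 3: E_pack = V * C_now = 326.8 * 64.548 = 21094 Wh
Step 4: range = E_pack / consumption = 21094 / 186.6 = 113.0 km

113.0 km


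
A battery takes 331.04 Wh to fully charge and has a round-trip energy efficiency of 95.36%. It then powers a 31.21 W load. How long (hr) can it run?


Step 1: E_discharge = eta/100 * E_charge = 95.36/100 * 331.04 = 315.68 Wh
Step 2: t = E_discharge / P = 315.68 / 31.21 = 10.11 hr

10.11 hr


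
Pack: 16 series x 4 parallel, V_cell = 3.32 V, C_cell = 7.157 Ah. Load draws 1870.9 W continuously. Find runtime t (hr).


Step 1: E_pack = Ns * V_cell * Np * C_cell = 16 * 3.32 * 4 * 7.157 = 1520.7 Wh
Step 2: t = E_pack / P = 1520.7 / 1870.9 = 0.8128 hr

0.8128 hr


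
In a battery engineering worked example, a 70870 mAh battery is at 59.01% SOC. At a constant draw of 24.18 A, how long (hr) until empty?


Convert: C_total = 70870 mAh = 70.87 Ah
Step 1: remaining = SOC/100 * C_total = 59.01/100 * 70.87 = 41.82 Ah
Step 2: t = remaining / I = 41.82 / 24.18 = 1.730 hr

1.730 hr


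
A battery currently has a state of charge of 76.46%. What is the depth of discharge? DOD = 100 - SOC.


Complement of SOC: DOD = 100% - 76.46% = 23.54%

23.54%


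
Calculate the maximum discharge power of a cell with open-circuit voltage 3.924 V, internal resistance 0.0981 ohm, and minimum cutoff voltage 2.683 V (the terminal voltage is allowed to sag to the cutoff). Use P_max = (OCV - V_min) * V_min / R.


dV = OCV - V_min = 1.241 V (so I_max = dV / R)
P_max = dV * V_min / R = 1.241 * 2.683 / 0.0981 = 33.94 W

33.94 W


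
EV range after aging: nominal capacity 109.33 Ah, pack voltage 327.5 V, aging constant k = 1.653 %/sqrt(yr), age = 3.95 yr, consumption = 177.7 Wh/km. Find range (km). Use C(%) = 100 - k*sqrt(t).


Step 1: capacity retention = 100 - 1.653 * sqrt(3.95) = 100 - 1.653 * 1.9875 = 96.715%
Step 2: C_now = 109.33 * 96.715/100 = 105.74 Ah
Step 3: E_pack = V * C_now = 327.5 * 105.74 = 34630 Wh
Step 4: range = E_pack / consumption = 34630 / 177.7 = 194.9 km

194.9 km


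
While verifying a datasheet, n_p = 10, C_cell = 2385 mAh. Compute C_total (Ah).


Convert: C_cell = 2385 mAh = 2.385 Ah
C_total = 10 * 2.385 = 23.85 Ah

23.85 Ah


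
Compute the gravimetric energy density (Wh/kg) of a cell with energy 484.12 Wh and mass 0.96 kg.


Specific energy = 484.12 Wh / 0.96 kg = 504.3 Wh/kg

504.3 Wh/kg


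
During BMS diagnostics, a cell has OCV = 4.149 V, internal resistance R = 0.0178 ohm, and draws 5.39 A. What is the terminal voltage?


IR drop = 5.39 * 0.0178 = 0.095942 V
V = 4.149 - 0.095942 = 4.053 V

4.053 V


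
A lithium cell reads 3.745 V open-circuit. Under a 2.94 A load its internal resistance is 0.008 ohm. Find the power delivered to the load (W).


Step 1: V_terminal = OCV - I*R = 3.745 - 2.94 * 0.008 = 3.7215 V
Step 2: P_out = V_terminal * I = 3.7215 * 2.94 = 10.94 W

10.94 W


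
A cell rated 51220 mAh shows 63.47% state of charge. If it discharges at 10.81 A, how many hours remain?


Convert: C_total = 51220 mAh = 51.22 Ah
Step 1: remaining = SOC/100 * C_total = 63.47/100 * 51.22 = 32.509 Ah
Step 2: t = remaining / I = 32.509 / 10.81 = 3.007 hr

3.007 hr


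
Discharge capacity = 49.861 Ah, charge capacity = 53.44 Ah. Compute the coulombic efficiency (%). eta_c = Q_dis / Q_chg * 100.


eta_c = Q_dis / Q_chg * 100 = 49.861 / 53.44 * 100 = 93.30%

93.30%


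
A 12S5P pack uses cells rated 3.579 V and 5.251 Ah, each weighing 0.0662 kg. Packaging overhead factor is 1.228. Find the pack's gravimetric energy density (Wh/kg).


Step 1: V_pack = 12 * 3.579 = 42.948 V
Step 2: C_pack = 5 * 5.251 = 26.255 Ah
Step 3: E_pack = V_pack * C_pack = 42.948 * 26.255 = 1127.6 Wh
Step 4: m_pack = 12 * 5 * 0.0662 * 1.228 = 4.8776 kg
Step 5: ED = E_pack / m_pack = 1127.6 / 4.8776 = 231.2 Wh/kg

231.2 Wh/kg


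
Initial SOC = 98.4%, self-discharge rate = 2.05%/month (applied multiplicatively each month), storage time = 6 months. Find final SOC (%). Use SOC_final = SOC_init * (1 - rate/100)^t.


Monthly retention factor = 1 - 2.05/100 = 0.9795
Over 6 months: factor^6 = 0.88313
SOC_final = 98.4 * 0.88313 = 86.90%

86.90%


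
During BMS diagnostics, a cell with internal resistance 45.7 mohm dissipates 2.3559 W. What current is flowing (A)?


Convert: R = 45.7 mohm = 0.0457 ohm
I = sqrt(Q / R) = sqrt(2.3559 / 0.0457) = sqrt(51.551) = 7.180 A

7.180 A


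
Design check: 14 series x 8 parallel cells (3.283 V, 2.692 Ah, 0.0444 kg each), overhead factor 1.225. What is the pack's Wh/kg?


Step 1: V_pack = 14 * 3.283 = 45.962 V
Step 2: C_pack = 8 * 2.692 = 21.536 Ah
Step 3: E_pack = V_pack * C_pack = 45.962 * 21.536 = 989.84 Wh
Step 4: m_pack = 14 * 8 * 0.0444 * 1.225 = 6.0917 kg
Step 5: ED = E_pack / m_pack = 989.84 / 6.0917 = 162.5 Wh/kg

162.5 Wh/kg


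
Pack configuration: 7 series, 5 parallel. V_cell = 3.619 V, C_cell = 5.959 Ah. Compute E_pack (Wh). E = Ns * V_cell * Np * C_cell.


E = Ns * Vcell * Np * Ccell = 7 * 3.619 * 5 * 5.959 = 754.8 Wh

754.8 Wh


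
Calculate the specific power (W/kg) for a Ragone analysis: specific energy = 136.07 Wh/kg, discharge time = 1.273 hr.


Specific power = 136.07 Wh/kg / 1.273 hr = 106.9 W/kg

106.9 W/kg


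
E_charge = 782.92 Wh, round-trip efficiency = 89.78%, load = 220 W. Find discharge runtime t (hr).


Step 1: E_discharge = eta/100 * E_charge = 89.78/100 * 782.92 = 702.91 Wh
Step 2: t = E_discharge / P = 702.91 / 220 = 3.195 hr

3.195 hr


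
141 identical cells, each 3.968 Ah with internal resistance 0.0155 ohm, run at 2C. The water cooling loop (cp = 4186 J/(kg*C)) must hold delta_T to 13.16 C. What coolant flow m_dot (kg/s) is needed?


Step 1: I = 2 * 3.968 = 7.936 A
Step 2: Q_cell = I^2 * R = 7.936^2 * 0.0155 = 0.97619 W
Step 3: Q_total = 141 * 0.97619 = 137.64 W
Step 4: m_dot = Q_total / (cp * dT) = 137.64 / (4186 * 13.16) = 0.002499 kg/s

0.002499 kg/s


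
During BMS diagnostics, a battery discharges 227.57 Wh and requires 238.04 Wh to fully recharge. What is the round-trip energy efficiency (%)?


eta_e = E_dis / E_chg * 100 = 227.57 / 238.04 * 100 = 95.60%

95.60%


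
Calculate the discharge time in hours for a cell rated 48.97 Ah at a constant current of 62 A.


Runtime = 48.97 Ah / 62 A = 0.7898 hr

0.7898 hr


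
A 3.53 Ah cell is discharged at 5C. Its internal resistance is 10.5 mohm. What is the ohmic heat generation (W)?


Convert: R = 10.5 mohm = 0.0105 ohm
Step 1: I = C_rate * capacity = 5 * 3.53 = 17.65 A
Step 2: Q = I^2 * R = 17.65^2 * 0.0105 = 311.52 * 0.0105 = 3.271 W

3.271 W


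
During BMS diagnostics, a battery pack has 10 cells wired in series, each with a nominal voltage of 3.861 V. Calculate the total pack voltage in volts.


With 10 cells in series at 3.861 V each, V_pack = 38.61 V

38.61 V


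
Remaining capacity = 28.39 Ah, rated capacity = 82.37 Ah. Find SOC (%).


SOC% = 28.39 / 82.37 * 100 = 34.47%

34.47%


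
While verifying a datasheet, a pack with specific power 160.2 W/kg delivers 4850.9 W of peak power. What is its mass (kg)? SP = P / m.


m = P / SP = 4850.9 / 160.2 = 30.28 kg

30.28 kg


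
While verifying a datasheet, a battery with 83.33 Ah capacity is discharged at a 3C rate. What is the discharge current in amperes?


At 3C: I = 3 * 83.33 Ah = 249.99 A

249.99 A


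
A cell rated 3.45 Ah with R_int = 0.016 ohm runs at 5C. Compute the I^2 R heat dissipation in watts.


Step 1: I = C_rate * capacity = 5 * 3.45 = 17.25 A
Step 2: Q = I^2 * R = 17.25^2 * 0.016 = 297.56 * 0.016 = 4.761 W

4.761 W


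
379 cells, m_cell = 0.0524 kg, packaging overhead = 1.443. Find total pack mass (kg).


m_pack = n * m_cell * overhead = 379 * 0.0524 * 1.443 = 28.66 kg

28.66 kg


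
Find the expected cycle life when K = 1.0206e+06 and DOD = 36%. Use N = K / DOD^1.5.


Step 1: DOD^1.5 = 36^1.5 = 216
Step 2: N = 1.0206e+06 / 216 = 4725 cycles

4725 cycles


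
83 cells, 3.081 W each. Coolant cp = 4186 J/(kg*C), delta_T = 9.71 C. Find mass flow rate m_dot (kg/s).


Step 1: Total heat Q = 83 * 3.081 W = 255.72 W
Step 2: denom = cp * dT = 4186 * 9.71 = 40646
Step 3: m_dot = 255.72 / 40646 = 0.006291 kg/s

0.006291 kg/s


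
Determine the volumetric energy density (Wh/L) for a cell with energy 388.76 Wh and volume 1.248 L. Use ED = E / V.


Volumetric ED = 388.76 Wh / 1.248 L = 311.5 Wh/L

311.5 Wh/L


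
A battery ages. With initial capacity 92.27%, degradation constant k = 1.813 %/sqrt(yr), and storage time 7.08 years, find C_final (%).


Step 1: sqrt(7.08 yr) = 2.6608
Step 2: drop = 1.813 * 2.6608 = 4.824
Step 3: C_final = 92.27 - 4.824 = 87.45%

87.45%


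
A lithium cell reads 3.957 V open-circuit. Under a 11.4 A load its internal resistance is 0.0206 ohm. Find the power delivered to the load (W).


Step 1: V_terminal = OCV - I*R = 3.957 - 11.4 * 0.0206 = 3.7222 V
Step 2: P_out = V_terminal * I = 3.7222 * 11.4 = 42.43 W

42.43 W


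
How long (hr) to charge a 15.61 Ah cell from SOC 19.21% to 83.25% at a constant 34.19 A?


Step 1: dSOC = 83.25% - 19.21% = 64.04%
Step 2: delta_Ah = 15.61 * 64.04 / 100 = 9.9966 Ah
Step 3: t = 9.9966 / 34.19 = 0.2924 hr

0.2924 hr


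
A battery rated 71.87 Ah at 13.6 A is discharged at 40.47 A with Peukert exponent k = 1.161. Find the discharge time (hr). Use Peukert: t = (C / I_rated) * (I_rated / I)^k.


t_rated = C / I_rated = 71.87 / 13.6 = 5.2846 hr
(I_rated/I)^k = (0.33605)^1.161 = 0.28194
t = t_rated * (I_rated/I)^k = 5.2846 * 0.28194 = 1.490 hr

1.490 hr


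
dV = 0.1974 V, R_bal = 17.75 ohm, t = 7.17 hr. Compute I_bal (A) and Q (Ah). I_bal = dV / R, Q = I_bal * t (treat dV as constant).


First, Ohm's law: I_bal = 0.1974 V / 17.75 ohm = 0.011121 A
Then Q = I * t = 0.011121 A * 7.17 hr = 0.07974 Ah

I=0.011121 A, Q=0.07974 Ah


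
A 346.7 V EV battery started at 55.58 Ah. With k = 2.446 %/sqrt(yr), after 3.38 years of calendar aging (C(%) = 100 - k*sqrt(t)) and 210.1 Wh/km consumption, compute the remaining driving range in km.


Step 1: capacity retention = 100 - 2.446 * sqrt(3.38) = 100 - 2.446 * 1.8385 = 95.503%
Step 2: C_now = 55.58 * 95.503/100 = 53.081 Ah
Step 3: E_pack = V * C_now = 346.7 * 53.081 = 18403 Wh
Step 4: range = E_pack / consumption = 18403 / 210.1 = 87.59 km

87.59 km


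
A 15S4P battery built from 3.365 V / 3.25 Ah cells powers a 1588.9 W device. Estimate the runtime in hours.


Step 1: E_pack = Ns * V_cell * Np * C_cell = 15 * 3.365 * 4 * 3.25 = 656.18 Wh
Step 2: t = E_pack / P = 656.18 / 1588.9 = 0.4130 hr

0.4130 hr


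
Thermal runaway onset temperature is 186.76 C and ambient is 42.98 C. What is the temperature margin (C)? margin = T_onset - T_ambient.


margin = T_onset - T_ambient = 186.76 - 42.98 = 143.78 C

143.78 C


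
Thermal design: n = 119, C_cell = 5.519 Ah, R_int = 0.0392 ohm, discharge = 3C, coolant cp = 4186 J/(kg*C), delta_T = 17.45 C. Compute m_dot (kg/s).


Step 1: I = 3 * 5.519 = 16.557 A
Step 2: Q_cell = I^2 * R = 16.557^2 * 0.0392 = 10.746 W
Step 3: Q_total = 119 * 10.746 = 1278.8 W
Step 4: m_dot = Q_total / (cp * dT) = 1278.8 / (4186 * 17.45) = 0.01751 kg/s

0.01751 kg/s


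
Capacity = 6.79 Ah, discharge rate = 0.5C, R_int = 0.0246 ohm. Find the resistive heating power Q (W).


Step 1: I = C_rate * capacity = 0.5 * 6.79 = 3.395 A
Step 2: Q = I^2 * R = 3.395^2 * 0.0246 = 11.526 * 0.0246 = 0.2835 W

0.2835 W


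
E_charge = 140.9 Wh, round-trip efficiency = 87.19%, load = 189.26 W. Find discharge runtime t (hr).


Step 1: E_discharge = eta/100 * E_charge = 87.19/100 * 140.9 = 122.85 Wh
Step 2: t = E_discharge / P = 122.85 / 189.26 = 0.6491 hr

0.6491 hr


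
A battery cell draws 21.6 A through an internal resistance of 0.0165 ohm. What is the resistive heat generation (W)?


Q = I^2 * R = 21.6^2 * 0.0165 = 7.698 W

7.698 W


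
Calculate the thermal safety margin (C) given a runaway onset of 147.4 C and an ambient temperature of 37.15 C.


Safety margin = 147.4 C - 37.15 C = 110.25 C

110.25 C


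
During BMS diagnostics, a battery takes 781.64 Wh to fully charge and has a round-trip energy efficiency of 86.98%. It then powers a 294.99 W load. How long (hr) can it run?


Step 1: E_discharge = eta/100 * E_charge = 86.98/100 * 781.64 = 679.87 Wh
Step 2: t = E_discharge / P = 679.87 / 294.99 = 2.305 hr

2.305 hr


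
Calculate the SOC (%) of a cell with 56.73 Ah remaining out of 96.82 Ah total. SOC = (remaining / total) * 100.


SOC = (remaining / total) * 100 = (56.73 / 96.82) * 100 = 58.59%

58.59%


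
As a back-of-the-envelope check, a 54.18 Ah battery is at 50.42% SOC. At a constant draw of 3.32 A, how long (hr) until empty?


Step 1: remaining = SOC/100 * C_total = 50.42/100 * 54.18 = 27.318 Ah
Step 2: t = remaining / I = 27.318 / 3.32 = 8.228 hr

8.228 hr


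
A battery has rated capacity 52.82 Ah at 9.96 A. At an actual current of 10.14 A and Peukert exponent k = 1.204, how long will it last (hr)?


Step 1: t_rated = C / I_rated = 52.82 / 9.96 = 5.3032 hr
Step 2: ratio = 9.96 / 10.14 = 0.98225
Step 3: ratio^k = 0.98225^1.204 = 0.97867
Step 4: t = t_rated * ratio^k = 5.3032 * 0.97867 = 5.190 hr

5.190 hr


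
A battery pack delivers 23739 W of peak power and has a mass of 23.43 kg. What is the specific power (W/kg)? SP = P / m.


Specific power = 23739 W / 23.43 kg = 1013 W/kg

1013 W/kg


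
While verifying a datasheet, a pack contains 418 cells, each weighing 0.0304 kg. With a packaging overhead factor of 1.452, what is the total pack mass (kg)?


m_pack = n * m_cell * overhead = 418 * 0.0304 * 1.452 = 18.45 kg

18.45 kg


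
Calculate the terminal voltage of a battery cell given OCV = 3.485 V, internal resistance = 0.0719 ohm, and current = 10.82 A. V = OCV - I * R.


IR drop = 10.82 * 0.0719 = 0.77796 V
V = 3.485 - 0.77796 = 2.707 V

2.707 V


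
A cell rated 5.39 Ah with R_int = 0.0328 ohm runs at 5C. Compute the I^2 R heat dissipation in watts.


Step 1: I = C_rate * capacity = 5 * 5.39 = 26.95 A
Step 2: Q = I^2 * R = 26.95^2 * 0.0328 = 726.3 * 0.0328 = 23.82 W

23.82 W


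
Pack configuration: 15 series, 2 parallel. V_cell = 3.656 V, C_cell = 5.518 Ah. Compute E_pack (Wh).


V_pack = 15 * 3.656 = 54.84 V
C_pack = 2 * 5.518 = 11.036 Ah
E = V_pack * C_pack = 54.84 * 11.036 = 605.2 Wh

605.2 Wh


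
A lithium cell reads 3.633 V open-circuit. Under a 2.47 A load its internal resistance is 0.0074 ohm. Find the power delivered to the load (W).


Step 1: V_terminal = OCV - I*R = 3.633 - 2.47 * 0.0074 = 3.6147 V
Step 2: P_out = V_terminal * I = 3.6147 * 2.47 = 8.928 W

8.928 W


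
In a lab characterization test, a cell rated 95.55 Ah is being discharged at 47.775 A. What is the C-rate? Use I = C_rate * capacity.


C_rate = I / capacity = 47.775 / 95.55 = 0.5C

0.5C


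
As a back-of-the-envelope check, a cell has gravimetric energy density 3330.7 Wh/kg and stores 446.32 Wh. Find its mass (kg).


m = E / ED = 446.32 / 3330.7 = 0.1340 kg

0.1340 kg


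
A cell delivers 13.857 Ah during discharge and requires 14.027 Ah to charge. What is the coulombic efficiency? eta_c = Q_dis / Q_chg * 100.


eta_c = Q_dis / Q_chg * 100 = 13.857 / 14.027 * 100 = 98.79%

98.79%


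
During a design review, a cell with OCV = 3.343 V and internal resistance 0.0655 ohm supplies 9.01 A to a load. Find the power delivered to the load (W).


Step 1: V_terminal = OCV - I*R = 3.343 - 9.01 * 0.0655 = 2.7528 V
Step 2: P_out = V_terminal * I = 2.7528 * 9.01 = 24.80 W

24.80 W


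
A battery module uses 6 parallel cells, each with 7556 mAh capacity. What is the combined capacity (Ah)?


Convert: C_cell = 7556 mAh = 7.556 Ah
C_total = 6 * 7.556 = 45.336 Ah

45.336 Ah


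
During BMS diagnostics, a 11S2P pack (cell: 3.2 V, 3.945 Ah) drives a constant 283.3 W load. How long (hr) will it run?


Step 1: E_pack = Ns * V_cell * Np * C_cell = 11 * 3.2 * 2 * 3.945 = 277.73 Wh
Step 2: t = E_pack / P = 277.73 / 283.3 = 0.9803 hr

0.9803 hr


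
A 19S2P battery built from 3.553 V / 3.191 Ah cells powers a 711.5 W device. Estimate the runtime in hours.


Step 1: E_pack = Ns * V_cell * Np * C_cell = 19 * 3.553 * 2 * 3.191 = 430.83 Wh
Step 2: t = E_pack / P = 430.83 / 711.5 = 0.6055 hr

0.6055 hr


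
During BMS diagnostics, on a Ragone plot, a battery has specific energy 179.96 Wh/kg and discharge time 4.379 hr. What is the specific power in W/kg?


Specific power = 179.96 Wh/kg / 4.379 hr = 41.10 W/kg

41.10 W/kg


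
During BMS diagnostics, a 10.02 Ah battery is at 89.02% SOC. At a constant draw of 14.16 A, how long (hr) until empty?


Step 1: remaining = SOC/100 * C_total = 89.02/100 * 10.02 = 8.9198 Ah
Step 2: t = remaining / I = 8.9198 / 14.16 = 0.6299 hr

0.6299 hr


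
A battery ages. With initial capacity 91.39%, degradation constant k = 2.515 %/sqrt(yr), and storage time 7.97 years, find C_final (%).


sqrt(t) = sqrt(7.97) = 2.8231
C_final = 91.39 - 2.515 * 2.8231 = 84.29%

84.29%


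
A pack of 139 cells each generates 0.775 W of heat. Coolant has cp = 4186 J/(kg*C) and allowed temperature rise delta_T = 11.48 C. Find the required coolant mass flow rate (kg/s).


Step 1: Total heat Q = 139 * 0.775 W = 107.73 W
Step 2: denom = cp * dT = 4186 * 11.48 = 48055
Step 3: m_dot = 107.73 / 48055 = 0.002242 kg/s

0.002242 kg/s


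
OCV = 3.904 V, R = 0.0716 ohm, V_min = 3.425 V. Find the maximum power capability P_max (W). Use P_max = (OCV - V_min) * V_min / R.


P_max = (OCV - V_min) * V_min / R = (3.904 - 3.425) * 3.425 / 0.0716 = 0.479 * 3.425 / 0.0716 = 22.91 W

22.91 W


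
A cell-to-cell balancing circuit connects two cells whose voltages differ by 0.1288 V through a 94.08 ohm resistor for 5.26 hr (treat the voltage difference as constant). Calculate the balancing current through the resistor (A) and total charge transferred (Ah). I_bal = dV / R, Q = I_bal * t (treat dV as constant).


I_bal = dV / R = 0.1288 / 94.08 = 0.001369 A
Q = I_bal * t = 0.001369 * 5.26 = 0.007201 Ah

I=0.001369 A, Q=0.007201 Ah


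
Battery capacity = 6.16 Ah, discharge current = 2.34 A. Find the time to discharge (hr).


Runtime = 6.16 Ah / 2.34 A = 2.632 hr

2.632 hr


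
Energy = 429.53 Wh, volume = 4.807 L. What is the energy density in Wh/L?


Volumetric ED = 429.53 Wh / 4.807 L = 89.36 Wh/L

89.36 Wh/L


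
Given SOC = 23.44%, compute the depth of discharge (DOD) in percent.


DOD = 100 - SOC = 100 - 23.44 = 76.56%

76.56%


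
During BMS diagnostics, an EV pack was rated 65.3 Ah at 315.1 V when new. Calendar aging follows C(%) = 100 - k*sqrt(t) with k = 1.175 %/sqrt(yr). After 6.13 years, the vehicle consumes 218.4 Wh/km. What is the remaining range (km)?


Step 1: capacity retention = 100 - 1.175 * sqrt(6.13) = 100 - 1.175 * 2.4759 = 97.091%
Step 2: C_now = 65.3 * 97.091/100 = 63.4 Ah
Step 3: E_pack = V * C_now = 315.1 * 63.4 = 19977 Wh
Step 4: range = E_pack / consumption = 19977 / 218.4 = 91.47 km

91.47 km


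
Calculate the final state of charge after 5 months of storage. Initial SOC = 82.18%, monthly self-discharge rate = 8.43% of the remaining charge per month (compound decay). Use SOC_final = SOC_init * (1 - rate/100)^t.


Monthly retention factor = 1 - 8.43/100 = 0.9157
Over 5 months: factor^5 = 0.64382
SOC_final = 82.18 * 0.64382 = 52.91%

52.91%


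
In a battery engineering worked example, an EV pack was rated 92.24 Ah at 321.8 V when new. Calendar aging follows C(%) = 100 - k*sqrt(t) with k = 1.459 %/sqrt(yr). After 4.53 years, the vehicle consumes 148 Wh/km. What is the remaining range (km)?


Step 1: capacity retention = 100 - 1.459 * sqrt(4.53) = 100 - 1.459 * 2.1284 = 96.895%
Step 2: C_now = 92.24 * 96.895/100 = 89.376 Ah
Step 3: E_pack = V * C_now = 321.8 * 89.376 = 28761 Wh
Step 4: range = E_pack / consumption = 28761 / 148 = 194.3 km

194.3 km


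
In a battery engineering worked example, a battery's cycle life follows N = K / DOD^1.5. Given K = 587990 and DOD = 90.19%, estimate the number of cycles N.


Step 1: DOD^1.5 = 90.19^1.5 = 856.52
Step 2: N = 587990 / 856.52 = 686.5 cycles

686.5 cycles


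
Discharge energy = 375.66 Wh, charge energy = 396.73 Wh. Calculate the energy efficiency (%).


eta_e = E_dis / E_chg * 100 = 375.66 / 396.73 * 100 = 94.69%

94.69%


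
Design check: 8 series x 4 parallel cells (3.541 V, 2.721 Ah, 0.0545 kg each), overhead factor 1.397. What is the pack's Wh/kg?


Step 1: V_pack = 8 * 3.541 = 28.328 V
Step 2: C_pack = 4 * 2.721 = 10.884 Ah
Step 3: E_pack = V_pack * C_pack = 28.328 * 10.884 = 308.32 Wh
Step 4: m_pack = 8 * 4 * 0.0545 * 1.397 = 2.4364 kg
Step 5: ED = E_pack / m_pack = 308.32 / 2.4364 = 126.5 Wh/kg

126.5 Wh/kg


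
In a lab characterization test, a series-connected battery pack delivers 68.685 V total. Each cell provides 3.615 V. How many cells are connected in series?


n = V_pack / V_cell = 68.685 / 3.615 = 19

19


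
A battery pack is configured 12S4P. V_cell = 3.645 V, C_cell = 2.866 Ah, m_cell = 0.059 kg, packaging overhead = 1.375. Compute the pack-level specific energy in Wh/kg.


Step 1: V_pack = 12 * 3.645 = 43.74 V
Step 2: C_pack = 4 * 2.866 = 11.464 Ah
Step 3: E_pack = V_pack * C_pack = 43.74 * 11.464 = 501.44 Wh
Step 4: m_pack = 12 * 4 * 0.059 * 1.375 = 3.894 kg
Step 5: ED = E_pack / m_pack = 501.44 / 3.894 = 128.8 Wh/kg

128.8 Wh/kg


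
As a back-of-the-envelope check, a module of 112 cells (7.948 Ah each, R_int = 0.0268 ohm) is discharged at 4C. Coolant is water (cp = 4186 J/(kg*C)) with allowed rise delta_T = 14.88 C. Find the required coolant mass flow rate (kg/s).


Step 1: I = 4 * 7.948 = 31.792 A
Step 2: Q_cell = I^2 * R = 31.792^2 * 0.0268 = 27.088 W
Step 3: Q_total = 112 * 27.088 = 3033.9 W
Step 4: m_dot = Q_total / (cp * dT) = 3033.9 / (4186 * 14.88) = 0.04871 kg/s

0.04871 kg/s


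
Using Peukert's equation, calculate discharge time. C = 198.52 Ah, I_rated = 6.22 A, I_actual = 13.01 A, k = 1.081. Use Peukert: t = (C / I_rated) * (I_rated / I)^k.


t_rated = C / I_rated = 198.52 / 6.22 = 31.916 hr
(I_rated/I)^k = (0.47809)^1.081 = 0.45035
t = t_rated * (I_rated/I)^k = 31.916 * 0.45035 = 14.37 hr

14.37 hr


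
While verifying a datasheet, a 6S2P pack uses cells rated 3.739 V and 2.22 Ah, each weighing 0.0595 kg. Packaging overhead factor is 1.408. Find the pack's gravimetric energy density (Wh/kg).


Step 1: V_pack = 6 * 3.739 = 22.434 V
Step 2: C_pack = 2 * 2.22 = 4.44 Ah
Step 3: E_pack = V_pack * C_pack = 22.434 * 4.44 = 99.607 Wh
Step 4: m_pack = 6 * 2 * 0.0595 * 1.408 = 1.0053 kg
Step 5: ED = E_pack / m_pack = 99.607 / 1.0053 = 99.08 Wh/kg

99.08 Wh/kg


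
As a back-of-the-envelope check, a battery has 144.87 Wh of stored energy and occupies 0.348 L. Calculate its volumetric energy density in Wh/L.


ED = E / V = 144.87 / 0.348 = 416.3 Wh/L

416.3 Wh/L


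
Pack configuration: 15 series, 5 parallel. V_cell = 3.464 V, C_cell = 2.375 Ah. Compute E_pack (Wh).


E = Ns * Vcell * Np * Ccell = 15 * 3.464 * 5 * 2.375 = 617.0 Wh

617.0 Wh


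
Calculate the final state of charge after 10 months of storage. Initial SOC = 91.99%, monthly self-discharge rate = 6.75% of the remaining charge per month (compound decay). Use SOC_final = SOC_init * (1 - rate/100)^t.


decay = (1 - 6.75/100)^10 = 0.49715
SOC_final = 91.99 * 0.49715 = 45.73%

45.73%


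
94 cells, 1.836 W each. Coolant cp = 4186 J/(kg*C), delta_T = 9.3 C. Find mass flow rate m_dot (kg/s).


Step 1: Total heat Q = 94 * 1.836 W = 172.58 W
Step 2: denom = cp * dT = 4186 * 9.3 = 38930
Step 3: m_dot = 172.58 / 38930 = 0.004433 kg/s

0.004433 kg/s
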